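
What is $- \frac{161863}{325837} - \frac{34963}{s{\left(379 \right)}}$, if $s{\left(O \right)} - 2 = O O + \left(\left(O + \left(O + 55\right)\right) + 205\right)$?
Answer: $- \frac{34807502474}{47135906257} \approx -0.73845$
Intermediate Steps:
$s{\left(O \right)} = 262 + O^{2} + 2 O$ ($s{\left(O \right)} = 2 + \left(O O + \left(\left(O + \left(O + 55\right)\right) + 205\right)\right) = 2 + \left(O^{2} + \left(\left(O + \left(55 + O\right)\right) + 205\right)\right) = 2 + \left(O^{2} + \left(\left(55 + 2 O\right) + 205\right)\right) = 2 + \left(O^{2} + \left(260 + 2 O\right)\right) = 2 + \left(260 + O^{2} + 2 O\right) = 262 + O^{2} + 2 O$)
$- \frac{161863}{325837} - \frac{34963}{s{\left(379 \right)}} = - \frac{161863}{325837} - \frac{34963}{262 + 379^{2} + 2 \cdot 379} = \left(-161863\right) \frac{1}{325837} - \frac{34963}{262 + 143641 + 758} = - \frac{161863}{325837} - \frac{34963}{144661} = - \frac{34807502474}{47135906257}$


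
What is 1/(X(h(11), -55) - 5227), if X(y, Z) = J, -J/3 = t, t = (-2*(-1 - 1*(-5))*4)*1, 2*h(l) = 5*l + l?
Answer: -1/5131 ≈ -0.00019489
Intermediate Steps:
h(l) = 3*l (h(l) = (5*l + l)/2 = (6*l)/2 = 3*l)
t = -32 (t = (-2*(-1 + 5)*4)*1 = (-2*4*4)*1 = -8*4*1 = -32*1 = -32)
J = 96 (J = -3*(-32) = 96)
X(y, Z) = 96
1/(X(h(11), -55) - 5227) = 1/(96 - 5227) = 1/(-5131) = -1/5131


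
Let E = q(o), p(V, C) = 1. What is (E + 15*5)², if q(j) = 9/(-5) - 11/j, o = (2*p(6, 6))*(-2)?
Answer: 2307361/400 ≈ 5768.4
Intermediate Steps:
o = -4 (o = (2*1)*(-2) = 2*(-2) = -4)
q(j) = -9/5 - 11/j (q(j) = 9*(-⅕) - 11/j = -9/5 - 11/j)
E = 19/20 (E = -9/5 - 11/(-4) = -9/5 - 11*(-¼) = -9/5 + 11/4 = 19/20 ≈ 0.95000)
(E + 15*5)² = (19/20 + 15*5)² = (19/20 + 75)² = (1519/20)² = 2307361/400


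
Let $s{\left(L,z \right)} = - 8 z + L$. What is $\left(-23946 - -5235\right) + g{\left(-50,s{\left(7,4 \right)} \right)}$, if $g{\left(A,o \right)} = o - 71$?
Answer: $-18807$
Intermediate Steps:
$s{\left(L,z \right)} = L - 8 z$
$g{\left(A,o \right)} = -71 + o$ ($g{\left(A,o \right)} = o - 71 = -71 + o$)
$\left(-23946 - -5235\right) + g{\left(-50,s{\left(7,4 \right)} \right)} = \left(-23946 - -5235\right) + \left(-71 + \left(7 - 32\right)\right) = \left(-23946 + 5235\right) + \left(-71 + \left(7 - 32\right)\right) = -18711 - 96 = -18807$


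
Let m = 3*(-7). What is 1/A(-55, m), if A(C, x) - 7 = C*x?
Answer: 1/1162 ≈ 0.00086058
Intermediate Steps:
m = -21
A(C, x) = 7 + C*x
1/A(-55, m) = 1/(7 - 55*(-21)) = 1/(7 + 1155) = 1/1162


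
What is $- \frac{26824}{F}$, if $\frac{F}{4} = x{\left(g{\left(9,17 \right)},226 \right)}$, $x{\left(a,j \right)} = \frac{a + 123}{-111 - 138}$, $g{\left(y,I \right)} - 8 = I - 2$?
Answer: $\frac{834897}{73} \approx 11437.0$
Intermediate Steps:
$g{\left(y,I \right)} = 6 + I$ ($g{\left(y,I \right)} = 8 + \left(I - 2\right) = 8 + \left(-2 + I\right) = 6 + I$)
$x{\left(a,j \right)} = - \frac{41}{83} - \frac{a}{249}$ ($x{\left(a,j \right)} = \frac{123 + a}{-249} = \left(123 + a\right) \left(- \frac{1}{249}\right) = - \frac{41}{83} - \frac{a}{249}$)
$F = - \frac{584}{249}$ ($F = 4 \left(- \frac{41}{83} - \frac{6 + 17}{249}\right) = 4 \left(- \frac{41}{83} - \frac{23}{249}\right) = 4 \left(- \frac{146}{249}\right) = - \frac{584}{249} \approx -2.3454$)
$- \frac{26824}{F} = - \frac{26824}{- \frac{584}{249}} = \left(-26824\right) \left(- \frac{249}{584}\right) = \frac{834897}{73}$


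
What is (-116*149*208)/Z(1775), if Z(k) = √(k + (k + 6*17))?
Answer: -1797536*√913/913 ≈ -59490.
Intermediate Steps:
Z(k) = √(102 + 2*k) (Z(k) = √(k + (k + 102)) = √(k + (102 + k)) = √(102 + 2*k))
(-116*149*208)/Z(1775) = (-116*149*208)/(√(102 + 2*1775)) = (-17284*208)/(√(102 + 3550)) = -3595072*√913/1826 = -1797536*√913/913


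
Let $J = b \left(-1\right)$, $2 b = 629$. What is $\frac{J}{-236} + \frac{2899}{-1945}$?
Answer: $- \frac{144923}{918040} \approx -0.15786$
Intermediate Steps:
$b = \frac{629}{2}$ ($b = \frac{1}{2} \cdot 629 = \frac{629}{2} \approx 314.5$)
$J = - \frac{629}{2}$ ($J = \frac{629}{2} \left(-1\right) = - \frac{629}{2} \approx -314.5$)
$\frac{J}{-236} + \frac{2899}{-1945} = - \frac{629}{2 \left(-236\right)} + \frac{2899}{-1945} = \left(- \frac{629}{2}\right) \left(- \frac{1}{236}\right) + 2899 \left(- \frac{1}{1945}\right) = \frac{629}{472} - \frac{2899}{1945} = - \frac{144923}{918040}$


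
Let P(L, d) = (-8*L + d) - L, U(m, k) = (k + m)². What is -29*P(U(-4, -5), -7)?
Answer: 21344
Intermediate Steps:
P(L, d) = d - 9*L (P(L, d) = (d - 8*L) - L = d - 9*L)
-29*P(U(-4, -5), -7) = -29*(-7 - 9*(-5 - 4)²) = -29*(-7 - 9*(-9)²) = -29*(-7 - 9*81) = -29*(-7 - 729) = -29*(-736) = 21344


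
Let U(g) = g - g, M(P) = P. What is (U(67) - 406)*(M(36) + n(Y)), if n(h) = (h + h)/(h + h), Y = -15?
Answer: -15022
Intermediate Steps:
U(g) = 0
n(h) = 1 (n(h) = (2*h)/((2*h)) = (2*h)*(1/(2*h)) = 1)
(U(67) - 406)*(M(36) + n(Y)) = (0 - 406)*(36 + 1) = -406*37 = -15022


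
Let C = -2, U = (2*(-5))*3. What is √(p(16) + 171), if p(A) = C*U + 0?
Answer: √231 ≈ 15.199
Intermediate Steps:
U = -30 (U = -10*3 = -30)
p(A) = 60 (p(A) = -2*(-30) + 0 = 60 + 0 = 60)
√(p(16) + 171) = √(60 + 171) = √231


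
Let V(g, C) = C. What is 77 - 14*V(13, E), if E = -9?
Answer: 203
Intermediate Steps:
77 - 14*V(13, E) = 77 - 14*(-9) = 77 + 126 = 203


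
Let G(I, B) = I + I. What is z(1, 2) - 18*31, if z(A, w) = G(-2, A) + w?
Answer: -560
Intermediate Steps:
G(I, B) = 2*I
z(A, w) = -4 + w (z(A, w) = 2*(-2) + w = -4 + w)
z(1, 2) - 18*31 = (-4 + 2) - 18*31 = -2 - 558 = -560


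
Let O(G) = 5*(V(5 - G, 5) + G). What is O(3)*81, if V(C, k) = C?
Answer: 2025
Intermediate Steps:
O(G) = 25 (O(G) = 5*((5 - G) + G) = 5*5 = 25)
O(3)*81 = 25*81 = 2025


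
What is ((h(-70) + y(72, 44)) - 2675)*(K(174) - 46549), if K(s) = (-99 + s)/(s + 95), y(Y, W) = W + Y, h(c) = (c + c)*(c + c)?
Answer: -213380687846/269 ≈ -7.9324e+8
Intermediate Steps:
h(c) = 4*c² (h(c) = (2*c)*(2*c) = 4*c²)
K(s) = (-99 + s)/(95 + s)
((h(-70) + y(72, 44)) - 2675)*(K(174) - 46549) = ((4*(-70)² + (44 + 72)) - 2675)*((-99 + 174)/(95 + 174) - 46549) = ((4*4900 + 116) - 2675)*(75/269 - 46549) = ((19600 + 116) - 2675)*((1/269)*75 - 46549) = (19716 - 2675)*(75/269 - 46549) = 17041*(-12521606/269) = -213380687846/269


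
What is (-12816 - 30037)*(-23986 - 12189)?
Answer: 1550207275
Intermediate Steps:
(-12816 - 30037)*(-23986 - 12189) = -42853*(-36175) = 1550207275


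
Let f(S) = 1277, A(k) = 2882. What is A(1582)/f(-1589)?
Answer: 2882/1277 ≈ 2.2569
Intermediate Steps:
A(1582)/f(-1589) = 2882/1277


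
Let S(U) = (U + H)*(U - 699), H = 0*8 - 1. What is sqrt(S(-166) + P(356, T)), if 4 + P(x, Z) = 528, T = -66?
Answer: sqrt(144979) ≈ 380.76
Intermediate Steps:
H = -1 (H = 0 - 1 = -1)
S(U) = (-1 + U)*(-699 + U) (S(U) = (U - 1)*(U - 699) = (-1 + U)*(-699 + U))
P(x, Z) = 524 (P(x, Z) = -4 + 528 = 524)
sqrt(S(-166) + P(356, T)) = sqrt((699 + (-166)**2 - 700*(-166)) + 524) = sqrt((699 + 27556 + 116200) + 524) = sqrt(144455 + 524) = sqrt(144979)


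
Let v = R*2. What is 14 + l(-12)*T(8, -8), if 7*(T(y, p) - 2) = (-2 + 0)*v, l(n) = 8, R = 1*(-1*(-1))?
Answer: 178/7 ≈ 25.429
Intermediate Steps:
R = 1 (R = 1*1 = 1)
v = 2 (v = 1*2 = 2)
T(y, p) = 10/7 (T(y, p) = 2 + ((-2 + 0)*2)/7 = 2 + (-2*2)/7 = 2 + (1/7)*(-4) = 2 - 4/7 = 10/7)
14 + l(-12)*T(8, -8) = 14 + 8*(10/7) = 14 + 80/7 = 178/7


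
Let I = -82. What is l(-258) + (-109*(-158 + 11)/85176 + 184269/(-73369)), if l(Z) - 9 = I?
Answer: -22415094989/297584664 ≈ -75.323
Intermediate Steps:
l(Z) = -73 (l(Z) = 9 - 82 = -73)
l(-258) + (-109*(-158 + 11)/85176 + 184269/(-73369)) = -73 + (-109*(-158 + 11)/85176 + 184269/(-73369)) = -73 + (-109*(-147)*(1/85176) + 184269*(-1/73369)) = -73 + (16023*(1/85176) - 184269/73369) = -73 + (763/4056 - 184269/73369) = -73 - 691414517/297584664 = -22415094989/297584664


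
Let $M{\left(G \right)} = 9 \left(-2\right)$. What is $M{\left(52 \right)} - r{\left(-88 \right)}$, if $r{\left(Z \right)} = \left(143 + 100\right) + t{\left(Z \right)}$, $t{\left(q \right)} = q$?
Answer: $-173$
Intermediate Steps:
$M{\left(G \right)} = -18$
$r{\left(Z \right)} = 243 + Z$ ($r{\left(Z \right)} = \left(143 + 100\right) + Z = 243 + Z$)
$M{\left(52 \right)} - r{\left(-88 \right)} = -18 - \left(243 - 88\right) = -18 - 155 = -173$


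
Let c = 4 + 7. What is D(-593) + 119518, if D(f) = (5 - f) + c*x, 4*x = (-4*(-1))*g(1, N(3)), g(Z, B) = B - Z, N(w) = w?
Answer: 120138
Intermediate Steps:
c = 11
x = 2 (x = ((-4*(-1))*(3 - 1*1))/4 = (4*(3 - 1))/4 = (4*2)/4 = (1/4)*8 = 2)
D(f) = 27 - f (D(f) = (5 - f) + 11*2 = (5 - f) + 22 = 27 - f)
D(-593) + 119518 = (27 - 1*(-593)) + 119518 = (27 + 593) + 119518 = 620 + 119518 = 120138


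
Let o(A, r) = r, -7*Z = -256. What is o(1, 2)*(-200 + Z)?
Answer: -2288/7 ≈ -326.86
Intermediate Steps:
Z = 256/7 (Z = -1/7*(-256) = 256/7 ≈ 36.571)
o(1, 2)*(-200 + Z) = 2*(-200 + 256/7) = 2*(-1144/7) = -2288/7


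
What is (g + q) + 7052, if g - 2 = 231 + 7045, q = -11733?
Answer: 2597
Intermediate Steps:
g = 7278 (g = 2 + (231 + 7045) = 2 + 7276 = 7278)
(g + q) + 7052 = (7278 - 11733) + 7052 = -4455 + 7052 = 2597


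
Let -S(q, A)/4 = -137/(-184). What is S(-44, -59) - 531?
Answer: -24563/46 ≈ -533.98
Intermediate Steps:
S(q, A) = -137/46 (S(q, A) = -(-548)/(-184) = -(-548)*(-1)/184 = -4*137/184 = -137/46)
S(-44, -59) - 531 = -137/46 - 531 = -24563/46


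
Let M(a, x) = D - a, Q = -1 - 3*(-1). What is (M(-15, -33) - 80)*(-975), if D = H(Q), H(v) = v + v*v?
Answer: 57525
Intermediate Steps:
Q = 2 (Q = -1 + 3 = 2)
H(v) = v + v²
D = 6 (D = 2*(1 + 2) = 2*3 = 6)
M(a, x) = 6 - a
(M(-15, -33) - 80)*(-975) = ((6 - 1*(-15)) - 80)*(-975) = ((6 + 15) - 80)*(-975) = (21 - 80)*(-975) = -59*(-975) = 57525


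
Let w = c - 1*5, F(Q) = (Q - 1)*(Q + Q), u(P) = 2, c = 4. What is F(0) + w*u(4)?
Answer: -2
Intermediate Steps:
F(Q) = 2*Q*(-1 + Q) (F(Q) = (-1 + Q)*(2*Q) = 2*Q*(-1 + Q))
w = -1 (w = 4 - 1*5 = 4 - 5 = -1)
F(0) + w*u(4) = 2*0*(-1 + 0) - 1*2 = 2*0*(-1) - 2 = 0 - 2 = -2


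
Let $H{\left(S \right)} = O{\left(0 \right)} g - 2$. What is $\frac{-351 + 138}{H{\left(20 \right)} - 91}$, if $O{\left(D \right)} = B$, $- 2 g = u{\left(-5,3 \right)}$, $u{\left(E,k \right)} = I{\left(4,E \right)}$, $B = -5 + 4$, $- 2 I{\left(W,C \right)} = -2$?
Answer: $\frac{426}{185} \approx 2.3027$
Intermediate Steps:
$I{\left(W,C \right)} = 1$ ($I{\left(W,C \right)} = \left(- \frac{1}{2}\right) \left(-2\right) = 1$)
$B = -1$
$u{\left(E,k \right)} = 1$
$g = - \frac{1}{2}$ ($g = \left(- \frac{1}{2}\right) 1 = - \frac{1}{2} \approx -0.5$)
$O{\left(D \right)} = -1$
$H{\left(S \right)} = - \frac{3}{2}$ ($H{\left(S \right)} = \left(-1\right) \left(- \frac{1}{2}\right) - 2 = \frac{1}{2} - 2 = - \frac{3}{2}$)
$\frac{-351 + 138}{H{\left(20 \right)} - 91} = \frac{-351 + 138}{- \frac{3}{2} - 91} = - \frac{213}{- \frac{185}{2}} = \left(-213\right) \left(- \frac{2}{185}\right) = \frac{426}{185}$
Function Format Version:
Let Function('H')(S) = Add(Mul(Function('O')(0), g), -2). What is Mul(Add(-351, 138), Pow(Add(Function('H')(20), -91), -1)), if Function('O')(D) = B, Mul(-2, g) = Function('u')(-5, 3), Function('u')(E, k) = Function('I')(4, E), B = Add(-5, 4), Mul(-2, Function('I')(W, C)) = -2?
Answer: Rational(426, 185) ≈ 2.3027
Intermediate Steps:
Function('I')(W, C) = 1 (Function('I')(W, C) = Mul(Rational(-1, 2), -2) = 1)
B = -1
Function('u')(E, k) = 1
g = Rational(-1, 2) (g = Mul(Rational(-1, 2), 1) = Rational(-1, 2) ≈ -0.50000)
Function('O')(D) = -1
Function('H')(S) = Rational(-3, 2) (Function('H')(S) = Add(Mul(-1, Rational(-1, 2)), -2) = Add(Rational(1, 2), -2) = Rational(-3, 2))
Mul(Add(-351, 138), Pow(Add(Function('H')(20), -91), -1)) = Mul(Add(-351, 138), Pow(Add(Rational(-3, 2), -91), -1)) = Mul(-213, Pow(Rational(-185, 2), -1)) = Mul(-213, Rational(-2, 185)) = Rational(426, 185)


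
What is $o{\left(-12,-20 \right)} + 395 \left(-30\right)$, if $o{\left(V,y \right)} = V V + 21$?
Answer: $-11685$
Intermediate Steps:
$o{\left(V,y \right)} = 21 + V^{2}$ ($o{\left(V,y \right)} = V^{2} + 21 = 21 + V^{2}$)
$o{\left(-12,-20 \right)} + 395 \left(-30\right) = \left(21 + \left(-12\right)^{2}\right) + 395 \left(-30\right) = \left(21 + 144\right) - 11850 = 165 - 11850 = -11685$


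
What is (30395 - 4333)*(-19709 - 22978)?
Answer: -1112508594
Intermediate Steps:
(30395 - 4333)*(-19709 - 22978) = 26062*(-42687) = -1112508594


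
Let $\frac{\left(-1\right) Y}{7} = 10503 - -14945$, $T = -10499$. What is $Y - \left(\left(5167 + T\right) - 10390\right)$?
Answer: $-162414$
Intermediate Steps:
$Y = -178136$ ($Y = - 7 \left(10503 - -14945\right) = - 7 \left(10503 + 14945\right) = \left(-7\right) 25448 = -178136$)
$Y - \left(\left(5167 + T\right) - 10390\right) = -178136 - \left(\left(5167 - 10499\right) - 10390\right) = -178136 - \left(-5332 - 10390\right) = -178136 - -15722 = -178136 + 15722 = -162414$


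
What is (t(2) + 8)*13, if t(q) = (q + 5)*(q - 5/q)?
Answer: 117/2 ≈ 58.500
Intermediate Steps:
t(q) = (5 + q)*(q - 5/q)
(t(2) + 8)*13 = ((-5 + 2**2 - 25/2 + 5*2) + 8)*13 = ((-5 + 4 - 25*1/2 + 10) + 8)*13 = ((-5 + 4 - 25/2 + 10) + 8)*13 = (-7/2 + 8)*13 = (9/2)*13 = 117/2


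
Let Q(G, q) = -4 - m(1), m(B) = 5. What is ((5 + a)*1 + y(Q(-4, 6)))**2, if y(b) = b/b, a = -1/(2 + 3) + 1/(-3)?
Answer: 6724/225 ≈ 29.884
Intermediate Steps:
Q(G, q) = -9 (Q(G, q) = -4 - 1*5 = -4 - 5 = -9)
a = -8/15 (a = -1/5 + 1*(-1/3) = -1*1/5 - 1/3 = -1/5 - 1/3 = -8/15 ≈ -0.53333)
y(b) = 1
((5 + a)*1 + y(Q(-4, 6)))**2 = ((5 - 8/15)*1 + 1)**2 = ((67/15)*1 + 1)**2 = (67/15 + 1)**2 = (82/15)**2 = 6724/225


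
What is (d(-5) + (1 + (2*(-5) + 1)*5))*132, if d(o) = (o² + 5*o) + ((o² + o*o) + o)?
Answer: 132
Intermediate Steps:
d(o) = 3*o² + 6*o (d(o) = (o² + 5*o) + ((o² + o²) + o) = (o² + 5*o) + (2*o² + o) = (o² + 5*o) + (o + 2*o²) = 3*o² + 6*o)
(d(-5) + (1 + (2*(-5) + 1)*5))*132 = (3*(-5)*(2 - 5) + (1 + (2*(-5) + 1)*5))*132 = (3*(-5)*(-3) + (1 + (-10 + 1)*5))*132 = (45 + (1 - 9*5))*132 = (45 + (1 - 45))*132 = (45 - 44)*132 = 1*132 = 132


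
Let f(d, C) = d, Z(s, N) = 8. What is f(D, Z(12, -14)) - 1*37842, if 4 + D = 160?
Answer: -37686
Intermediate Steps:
D = 156 (D = -4 + 160 = 156)
f(D, Z(12, -14)) - 1*37842 = 156 - 1*37842 = 156 - 37842 = -37686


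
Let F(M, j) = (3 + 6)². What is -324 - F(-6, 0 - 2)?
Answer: -405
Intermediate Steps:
F(M, j) = 81 (F(M, j) = 9² = 81)
-324 - F(-6, 0 - 2) = -324 - 1*81 = -324 - 81 = -405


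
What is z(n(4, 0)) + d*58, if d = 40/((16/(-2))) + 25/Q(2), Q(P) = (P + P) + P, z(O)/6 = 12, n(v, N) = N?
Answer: 71/3 ≈ 23.667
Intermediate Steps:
z(O) = 72 (z(O) = 6*12 = 72)
Q(P) = 3*P (Q(P) = 2*P + P = 3*P)
d = -⅚ (d = 40/((16/(-2))) + 25/((3*2)) = 40/((16*(-½))) + 25/6 = 40/(-8) + 25*(⅙) = 40*(-⅛) + 25/6 = -5 + 25/6 = -⅚ ≈ -0.83333)
z(n(4, 0)) + d*58 = 72 - ⅚*58 = 72 - 145/3 = 71/3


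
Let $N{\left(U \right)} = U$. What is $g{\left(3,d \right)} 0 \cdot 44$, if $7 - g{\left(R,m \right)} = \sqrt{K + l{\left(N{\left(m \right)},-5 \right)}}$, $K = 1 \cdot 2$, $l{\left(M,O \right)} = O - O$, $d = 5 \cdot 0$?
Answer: $0$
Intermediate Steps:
$d = 0$
$l{\left(M,O \right)} = 0$
$K = 2$
$g{\left(R,m \right)} = 7 - \sqrt{2}$ ($g{\left(R,m \right)} = 7 - \sqrt{2 + 0} = 7 - \sqrt{2}$)
$g{\left(3,d \right)} 0 \cdot 44 = \left(7 - \sqrt{2}\right) 0 \cdot 44 = 0 \cdot 44 = 0$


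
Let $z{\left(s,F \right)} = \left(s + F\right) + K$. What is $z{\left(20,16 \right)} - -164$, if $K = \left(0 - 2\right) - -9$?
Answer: $207$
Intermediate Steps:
$K = 7$ ($K = -2 + 9 = 7$)
$z{\left(s,F \right)} = 7 + F + s$ ($z{\left(s,F \right)} = \left(s + F\right) + 7 = \left(F + s\right) + 7 = 7 + F + s$)
$z{\left(20,16 \right)} - -164 = \left(7 + 16 + 20\right) - -164 = 43 + 164 = 207$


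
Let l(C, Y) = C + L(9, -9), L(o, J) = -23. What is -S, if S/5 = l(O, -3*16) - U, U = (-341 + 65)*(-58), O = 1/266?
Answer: 21321225/266 ≈ 80155.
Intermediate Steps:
O = 1/266 ≈ 0.0037594
U = 16008 (U = -276*(-58) = 16008)
l(C, Y) = -23 + C (l(C, Y) = C - 23 = -23 + C)
S = -21321225/266 (S = 5*((-23 + 1/266) - 1*16008) = 5*(-6117/266 - 16008) = 5*(-4264245/266) = -21321225/266 ≈ -80155.)
-S = -1*(-21321225/266) = 21321225/266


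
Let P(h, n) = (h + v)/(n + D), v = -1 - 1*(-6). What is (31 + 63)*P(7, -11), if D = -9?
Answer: -282/5 ≈ -56.400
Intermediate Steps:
v = 5 (v = -1 + 6 = 5)
P(h, n) = (5 + h)/(-9 + n) (P(h, n) = (h + 5)/(n - 9) = (5 + h)/(-9 + n))
(31 + 63)*P(7, -11) = (31 + 63)*((5 + 7)/(-9 - 11)) = 94*(12/(-20)) = 94*(-1/20*12) = 94*(-⅗) = -282/5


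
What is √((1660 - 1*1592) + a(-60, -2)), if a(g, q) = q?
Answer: √66 ≈ 8.1240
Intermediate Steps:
√((1660 - 1*1592) + a(-60, -2)) = √((1660 - 1*1592) - 2) = √((1660 - 1592) - 2) = √(68 - 2) = √66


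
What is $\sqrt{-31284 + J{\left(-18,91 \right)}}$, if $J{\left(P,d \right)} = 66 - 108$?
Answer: $i \sqrt{31326} \approx 176.99 i$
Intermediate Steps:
$J{\left(P,d \right)} = -42$
$\sqrt{-31284 + J{\left(-18,91 \right)}} = \sqrt{-31284 - 42} = \sqrt{-31326} = i \sqrt{31326}$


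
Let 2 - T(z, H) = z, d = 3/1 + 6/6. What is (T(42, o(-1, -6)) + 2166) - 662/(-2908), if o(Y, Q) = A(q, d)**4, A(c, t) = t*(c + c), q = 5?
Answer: 3091535/1454 ≈ 2126.2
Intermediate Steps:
d = 4 (d = 3*1 + 6*(1/6) = 3 + 1 = 4)
A(c, t) = 2*c*t (A(c, t) = t*(2*c) = 2*c*t)
o(Y, Q) = 2560000 (o(Y, Q) = (2*5*4)**4 = 40**4 = 2560000)
T(z, H) = 2 - z
(T(42, o(-1, -6)) + 2166) - 662/(-2908) = ((2 - 1*42) + 2166) - 662/(-2908) = ((2 - 42) + 2166) - 662*(-1/2908) = (-40 + 2166) + 331/1454 = 2126 + 331/1454 = 3091535/1454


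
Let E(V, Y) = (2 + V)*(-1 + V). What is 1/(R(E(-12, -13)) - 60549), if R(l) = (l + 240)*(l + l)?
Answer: 1/35651 ≈ 2.8050e-5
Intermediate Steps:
E(V, Y) = (-1 + V)*(2 + V)
R(l) = 2*l*(240 + l) (R(l) = (240 + l)*(2*l) = 2*l*(240 + l))
1/(R(E(-12, -13)) - 60549) = 1/(2*(-2 - 12 + (-12)²)*(240 + (-2 - 12 + (-12)²)) - 60549) = 1/(2*(-2 - 12 + 144)*(240 + (-2 - 12 + 144)) - 60549) = 1/(2*130*(240 + 130) - 60549) = 1/(2*130*370 - 60549) = 1/(96200 - 60549) = 1/35651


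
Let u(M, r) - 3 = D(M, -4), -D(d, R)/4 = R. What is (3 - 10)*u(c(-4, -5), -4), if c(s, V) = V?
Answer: -133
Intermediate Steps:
D(d, R) = -4*R
u(M, r) = 19 (u(M, r) = 3 - 4*(-4) = 3 + 16 = 19)
(3 - 10)*u(c(-4, -5), -4) = (3 - 10)*19 = -7*19 = -133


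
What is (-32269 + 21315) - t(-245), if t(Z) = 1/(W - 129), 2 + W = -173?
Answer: -3330015/304 ≈ -10954.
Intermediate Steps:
W = -175 (W = -2 - 173 = -175)
t(Z) = -1/304 (t(Z) = 1/(-175 - 129) = 1/(-304) = -1/304)
(-32269 + 21315) - t(-245) = (-32269 + 21315) - 1*(-1/304) = -10954 + 1/304 = -3330015/304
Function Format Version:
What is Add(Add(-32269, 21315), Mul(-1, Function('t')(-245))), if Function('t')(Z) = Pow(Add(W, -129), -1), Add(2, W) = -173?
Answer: Rational(-3330015, 304) ≈ -10954.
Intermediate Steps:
W = -175 (W = Add(-2, -173) = -175)
Function('t')(Z) = Rational(-1, 304) (Function('t')(Z) = Pow(Add(-175, -129), -1) = Pow(-304, -1) = Rational(-1, 304))
Add(Add(-32269, 21315), Mul(-1, Function('t')(-245))) = Add(Add(-32269, 21315), Mul(-1, Rational(-1, 304))) = Add(-10954, Rational(1, 304)) = Rational(-3330015, 304)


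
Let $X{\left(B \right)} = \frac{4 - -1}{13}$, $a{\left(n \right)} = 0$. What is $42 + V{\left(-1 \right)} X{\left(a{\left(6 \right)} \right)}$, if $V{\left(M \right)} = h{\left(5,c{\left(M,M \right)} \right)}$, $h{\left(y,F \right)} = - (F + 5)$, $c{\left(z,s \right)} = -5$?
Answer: $42$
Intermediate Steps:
$h{\left(y,F \right)} = -5 - F$ ($h{\left(y,F \right)} = - (5 + F) = -5 - F$)
$V{\left(M \right)} = 0$ ($V{\left(M \right)} = -5 - -5 = -5 + 5 = 0$)
$X{\left(B \right)} = \frac{5}{13}$ ($X{\left(B \right)} = \left(4 + 1\right) \frac{1}{13} = 5 \cdot \frac{1}{13} = \frac{5}{13}$)
$42 + V{\left(-1 \right)} X{\left(a{\left(6 \right)} \right)} = 42 + 0 \cdot \frac{5}{13} = 42 + 0 = 42$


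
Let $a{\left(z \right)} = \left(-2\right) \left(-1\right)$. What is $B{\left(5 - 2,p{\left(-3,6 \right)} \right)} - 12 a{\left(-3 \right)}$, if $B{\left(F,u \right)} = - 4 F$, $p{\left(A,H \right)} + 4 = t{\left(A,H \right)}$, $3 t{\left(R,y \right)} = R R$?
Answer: $-36$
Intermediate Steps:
$t{\left(R,y \right)} = \frac{R^{2}}{3}$ ($t{\left(R,y \right)} = \frac{R R}{3} = \frac{R^{2}}{3}$)
$p{\left(A,H \right)} = -4 + \frac{A^{2}}{3}$
$a{\left(z \right)} = 2$
$B{\left(5 - 2,p{\left(-3,6 \right)} \right)} - 12 a{\left(-3 \right)} = - 4 \left(5 - 2\right) - 24 = \left(-4\right) 3 - 24 = -12 - 24 = -36$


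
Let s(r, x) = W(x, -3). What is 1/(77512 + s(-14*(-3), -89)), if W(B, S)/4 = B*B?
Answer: 1/109196 ≈ 9.1578e-6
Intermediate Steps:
W(B, S) = 4*B² (W(B, S) = 4*(B*B) = 4*B²)
s(r, x) = 4*x²
1/(77512 + s(-14*(-3), -89)) = 1/(77512 + 4*(-89)²) = 1/(77512 + 4*7921) = 1/(77512 + 31684) = 1/109196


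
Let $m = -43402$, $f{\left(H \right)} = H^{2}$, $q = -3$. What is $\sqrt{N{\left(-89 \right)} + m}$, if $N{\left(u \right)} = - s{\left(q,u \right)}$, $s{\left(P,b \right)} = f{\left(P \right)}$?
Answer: $i \sqrt{43411} \approx 208.35 i$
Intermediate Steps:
$s{\left(P,b \right)} = P^{2}$
$N{\left(u \right)} = -9$ ($N{\left(u \right)} = - \left(-3\right)^{2} = \left(-1\right) 9 = -9$)
$\sqrt{N{\left(-89 \right)} + m} = \sqrt{-9 - 43402} = \sqrt{-43411} = i \sqrt{43411}$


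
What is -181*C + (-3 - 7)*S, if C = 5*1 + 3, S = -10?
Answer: -1348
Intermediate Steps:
C = 8 (C = 5 + 3 = 8)
-181*C + (-3 - 7)*S = -181*8 + (-3 - 7)*(-10) = -1448 - 10*(-10) = -1448 + 100 = -1348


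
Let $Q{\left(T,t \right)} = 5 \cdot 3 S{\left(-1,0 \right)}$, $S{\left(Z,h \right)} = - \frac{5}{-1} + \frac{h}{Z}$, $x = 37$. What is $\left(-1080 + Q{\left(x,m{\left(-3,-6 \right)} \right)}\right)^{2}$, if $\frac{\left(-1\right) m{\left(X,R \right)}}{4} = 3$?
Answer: $1010025$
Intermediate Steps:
$m{\left(X,R \right)} = -12$ ($m{\left(X,R \right)} = \left(-4\right) 3 = -12$)
$S{\left(Z,h \right)} = 5 + \frac{h}{Z}$ ($S{\left(Z,h \right)} = \left(-5\right) \left(-1\right) + \frac{h}{Z} = 5 + \frac{h}{Z}$)
$Q{\left(T,t \right)} = 75$ ($Q{\left(T,t \right)} = 5 \cdot 3 \left(5 + \frac{0}{-1}\right) = 15 \left(5 + 0 \left(-1\right)\right) = 15 \left(5 + 0\right) = 15 \cdot 5 = 75$)
$\left(-1080 + Q{\left(x,m{\left(-3,-6 \right)} \right)}\right)^{2} = \left(-1080 + 75\right)^{2} = \left(-1005\right)^{2} = 1010025$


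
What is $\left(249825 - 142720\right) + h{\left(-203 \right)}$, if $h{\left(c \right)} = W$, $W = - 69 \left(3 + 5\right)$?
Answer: $106553$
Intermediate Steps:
$W = -552$ ($W = \left(-69\right) 8 = -552$)
$h{\left(c \right)} = -552$
$\left(249825 - 142720\right) + h{\left(-203 \right)} = \left(249825 - 142720\right) - 552 = 107105 - 552 = 106553$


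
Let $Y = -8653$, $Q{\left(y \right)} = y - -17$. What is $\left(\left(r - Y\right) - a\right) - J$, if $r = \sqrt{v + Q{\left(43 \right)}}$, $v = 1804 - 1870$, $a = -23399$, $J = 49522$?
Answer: $-17470 + i \sqrt{6} \approx -17470.0 + 2.4495 i$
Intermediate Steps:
$Q{\left(y \right)} = 17 + y$ ($Q{\left(y \right)} = y + 17 = 17 + y$)
$v = -66$
$r = i \sqrt{6}$ ($r = \sqrt{-66 + \left(17 + 43\right)} = \sqrt{-66 + 60} = \sqrt{-6} = i \sqrt{6} \approx 2.4495 i$)
$\left(\left(r - Y\right) - a\right) - J = \left(\left(i \sqrt{6} - -8653\right) - -23399\right) - 49522 = \left(\left(i \sqrt{6} + 8653\right) + 23399\right) - 49522 = \left(\left(8653 + i \sqrt{6}\right) + 23399\right) - 49522 = \left(32052 + i \sqrt{6}\right) - 49522 = -17470 + i \sqrt{6}$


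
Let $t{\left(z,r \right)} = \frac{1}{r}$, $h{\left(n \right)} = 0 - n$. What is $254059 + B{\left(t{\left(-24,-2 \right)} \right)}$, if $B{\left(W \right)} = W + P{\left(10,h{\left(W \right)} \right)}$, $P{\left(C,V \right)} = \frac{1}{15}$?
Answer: $\frac{7621757}{30} \approx 2.5406 \cdot 10^{5}$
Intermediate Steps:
$h{\left(n \right)} = - n$
$P{\left(C,V \right)} = \frac{1}{15}$
$B{\left(W \right)} = \frac{1}{15} + W$ ($B{\left(W \right)} = W + \frac{1}{15} = \frac{1}{15} + W$)
$254059 + B{\left(t{\left(-24,-2 \right)} \right)} = 254059 + \left(\frac{1}{15} + \frac{1}{-2}\right) = 254059 + \left(\frac{1}{15} - \frac{1}{2}\right) = 254059 - \frac{13}{30} = \frac{7621757}{30}$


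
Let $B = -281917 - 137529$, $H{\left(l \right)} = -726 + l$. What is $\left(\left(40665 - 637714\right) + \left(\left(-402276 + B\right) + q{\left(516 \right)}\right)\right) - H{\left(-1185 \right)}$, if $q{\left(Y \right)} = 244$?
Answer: $-1416616$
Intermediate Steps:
$B = -419446$
$\left(\left(40665 - 637714\right) + \left(\left(-402276 + B\right) + q{\left(516 \right)}\right)\right) - H{\left(-1185 \right)} = \left(\left(40665 - 637714\right) + \left(\left(-402276 - 419446\right) + 244\right)\right) - \left(-726 - 1185\right) = \left(-597049 + \left(-821722 + 244\right)\right) - -1911 = \left(-597049 - 821478\right) + 1911 = -1418527 + 1911 = -1416616$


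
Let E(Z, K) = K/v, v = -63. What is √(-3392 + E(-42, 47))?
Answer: I*√1496201/21 ≈ 58.247*I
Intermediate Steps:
E(Z, K) = -K/63 (E(Z, K) = K/(-63) = K*(-1/63) = -K/63)
√(-3392 + E(-42, 47)) = √(-3392 - 1/63*47) = √(-3392 - 47/63) = √(-213743/63) = I*√1496201/21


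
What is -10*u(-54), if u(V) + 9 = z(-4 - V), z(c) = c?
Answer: -410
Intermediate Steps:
u(V) = -13 - V (u(V) = -9 + (-4 - V) = -13 - V)
-10*u(-54) = -10*(-13 - 1*(-54)) = -10*(-13 + 54) = -10*41 = -410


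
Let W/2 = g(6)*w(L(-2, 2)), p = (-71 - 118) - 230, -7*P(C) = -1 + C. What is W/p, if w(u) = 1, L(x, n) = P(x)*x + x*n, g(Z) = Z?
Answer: -12/419 ≈ -0.028640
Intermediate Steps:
P(C) = ⅐ - C/7 (P(C) = -(-1 + C)/7 = ⅐ - C/7)
p = -419 (p = -189 - 230 = -419)
L(x, n) = n*x + x*(⅐ - x/7) (L(x, n) = (⅐ - x/7)*x + x*n = x*(⅐ - x/7) + n*x = n*x + x*(⅐ - x/7))
W = 12 (W = 2*(6*1) = 2*6 = 12)
W/p = 12/(-419) = 12*(-1/419) = -12/419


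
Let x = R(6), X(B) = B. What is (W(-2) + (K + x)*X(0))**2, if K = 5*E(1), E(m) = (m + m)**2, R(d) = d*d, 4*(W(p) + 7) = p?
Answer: 225/4 ≈ 56.250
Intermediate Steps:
W(p) = -7 + p/4
R(d) = d**2
E(m) = 4*m**2 (E(m) = (2*m)**2 = 4*m**2)
x = 36 (x = 6**2 = 36)
K = 20 (K = 5*(4*1**2) = 5*(4*1) = 5*4 = 20)
(W(-2) + (K + x)*X(0))**2 = ((-7 + (1/4)*(-2)) + (20 + 36)*0)**2 = ((-7 - 1/2) + 56*0)**2 = (-15/2 + 0)**2 = (-15/2)**2 = 225/4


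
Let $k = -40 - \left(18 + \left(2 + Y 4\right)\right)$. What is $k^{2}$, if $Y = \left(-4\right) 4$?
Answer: $16$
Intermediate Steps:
$Y = -16$
$k = 4$ ($k = -40 - \left(18 + \left(2 - 64\right)\right) = -40 - \left(18 - 62\right) = -40 - -44 = -40 + 44 = 4$)
$k^{2} = 4^{2} = 16$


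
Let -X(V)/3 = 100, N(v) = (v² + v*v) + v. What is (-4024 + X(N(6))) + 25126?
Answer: 20802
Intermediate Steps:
N(v) = v + 2*v² (N(v) = (v² + v²) + v = 2*v² + v = v + 2*v²)
X(V) = -300 (X(V) = -3*100 = -300)
(-4024 + X(N(6))) + 25126 = (-4024 - 300) + 25126 = -4324 + 25126 = 20802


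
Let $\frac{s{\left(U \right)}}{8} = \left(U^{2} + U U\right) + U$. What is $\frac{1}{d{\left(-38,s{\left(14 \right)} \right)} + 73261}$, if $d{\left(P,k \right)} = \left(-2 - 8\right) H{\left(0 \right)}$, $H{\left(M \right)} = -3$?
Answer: $\frac{1}{73291} \approx 1.3644 \cdot 10^{-5}$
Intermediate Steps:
$s{\left(U \right)} = 8 U + 16 U^{2}$ ($s{\left(U \right)} = 8 \left(\left(U^{2} + U U\right) + U\right) = 8 \left(\left(U^{2} + U^{2}\right) + U\right) = 8 \left(2 U^{2} + U\right) = 8 \left(U + 2 U^{2}\right) = 8 U + 16 U^{2}$)
$d{\left(P,k \right)} = 30$ ($d{\left(P,k \right)} = \left(-2 - 8\right) \left(-3\right) = \left(-10\right) \left(-3\right) = 30$)
$\frac{1}{d{\left(-38,s{\left(14 \right)} \right)} + 73261} = \frac{1}{30 + 73261} = \frac{1}{73291}$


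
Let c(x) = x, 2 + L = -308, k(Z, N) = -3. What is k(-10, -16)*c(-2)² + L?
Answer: -322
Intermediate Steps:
L = -310 (L = -2 - 308 = -310)
k(-10, -16)*c(-2)² + L = -3*(-2)² - 310 = -3*4 - 310 = -12 - 310 = -322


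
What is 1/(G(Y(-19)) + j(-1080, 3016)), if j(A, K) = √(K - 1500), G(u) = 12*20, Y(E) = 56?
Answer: 60/14021 - √379/28042 ≈ 0.0035851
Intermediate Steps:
G(u) = 240
j(A, K) = √(-1500 + K)
1/(G(Y(-19)) + j(-1080, 3016)) = 1/(240 + √(-1500 + 3016)) = 1/(240 + √1516) = 1/(240 + 2*√379)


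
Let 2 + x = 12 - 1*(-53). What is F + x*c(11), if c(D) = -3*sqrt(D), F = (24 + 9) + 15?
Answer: 48 - 189*sqrt(11) ≈ -578.84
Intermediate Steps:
F = 48 (F = 33 + 15 = 48)
x = 63 (x = -2 + (12 - 1*(-53)) = -2 + (12 + 53) = -2 + 65 = 63)
F + x*c(11) = 48 + 63*(-3*sqrt(11)) = 48 - 189*sqrt(11)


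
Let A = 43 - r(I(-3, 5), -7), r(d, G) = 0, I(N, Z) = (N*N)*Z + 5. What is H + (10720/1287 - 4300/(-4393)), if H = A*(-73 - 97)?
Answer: -41276585150/5653791 ≈ -7300.7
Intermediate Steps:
I(N, Z) = 5 + Z*N**2 (I(N, Z) = N**2*Z + 5 = Z*N**2 + 5 = 5 + Z*N**2)
A = 43 (A = 43 - 1*0 = 43 + 0 = 43)
H = -7310 (H = 43*(-73 - 97) = 43*(-170) = -7310)
H + (10720/1287 - 4300/(-4393)) = -7310 + (10720/1287 - 4300/(-4393)) = -7310 + (10720*(1/1287) - 4300*(-1/4393)) = -7310 + (10720/1287 + 4300/4393) = -7310 + 52627060/5653791 = -41276585150/5653791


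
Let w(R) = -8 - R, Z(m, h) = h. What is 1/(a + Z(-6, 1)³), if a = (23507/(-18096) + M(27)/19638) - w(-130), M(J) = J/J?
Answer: -59228208/7243548563 ≈ -0.0081767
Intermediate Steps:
M(J) = 1
a = -7302776771/59228208 (a = (23507/(-18096) + 1/19638) - (-8 - 1*(-130)) = (23507*(-1/18096) + 1*(1/19638)) - (-8 + 130) = (-23507/18096 + 1/19638) - 1*122 = -76935395/59228208 - 122 = -7302776771/59228208 ≈ -123.30)
1/(a + Z(-6, 1)³) = 1/(-7302776771/59228208 + 1³) = 1/(-7302776771/59228208 + 1) = 1/(-7243548563/59228208) = -59228208/7243548563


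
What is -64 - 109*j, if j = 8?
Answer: -936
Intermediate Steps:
-64 - 109*j = -64 - 109*8 = -64 - 872 = -936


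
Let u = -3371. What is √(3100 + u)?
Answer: I*√271 ≈ 16.462*I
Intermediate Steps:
√(3100 + u) = √(3100 - 3371) = √(-271) = I*√271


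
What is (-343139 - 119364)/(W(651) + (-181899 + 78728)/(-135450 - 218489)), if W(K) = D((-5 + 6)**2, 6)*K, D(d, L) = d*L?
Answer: -163697849317/1382588905 ≈ -118.40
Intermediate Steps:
D(d, L) = L*d
W(K) = 6*K (W(K) = (6*(-5 + 6)**2)*K = (6*1**2)*K = (6*1)*K = 6*K)
(-343139 - 119364)/(W(651) + (-181899 + 78728)/(-135450 - 218489)) = (-343139 - 119364)/(6*651 + (-181899 + 78728)/(-135450 - 218489)) = -462503/(3906 - 103171/(-353939)) = -462503/(3906 - 103171*(-1/353939)) = -462503/(3906 + 103171/353939) = -462503/1382588905/353939 = -462503*353939/1382588905 = -163697849317/1382588905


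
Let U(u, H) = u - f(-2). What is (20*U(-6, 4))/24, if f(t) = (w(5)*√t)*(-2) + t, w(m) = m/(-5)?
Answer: -10/3 - 5*I*√2/3 ≈ -3.3333 - 2.357*I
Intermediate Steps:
w(m) = -m/5 (w(m) = m*(-⅕) = -m/5)
f(t) = t + 2*√t (f(t) = ((-⅕*5)*√t)*(-2) + t = -√t*(-2) + t = 2*√t + t = t + 2*√t)
U(u, H) = 2 + u - 2*I*√2 (U(u, H) = u - (-2 + 2*√(-2)) = u - (-2 + 2*(I*√2)) = u - (-2 + 2*I*√2) = u + (2 - 2*I*√2) = 2 + u - 2*I*√2)
(20*U(-6, 4))/24 = (20*(2 - 6 - 2*I*√2))/24 = (20*(-4 - 2*I*√2))*(1/24) = (-80 - 40*I*√2)*(1/24) = -10/3 - 5*I*√2/3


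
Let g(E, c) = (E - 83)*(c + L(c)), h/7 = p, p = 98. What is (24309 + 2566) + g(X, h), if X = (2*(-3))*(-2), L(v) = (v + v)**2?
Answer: -133671095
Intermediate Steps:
L(v) = 4*v**2 (L(v) = (2*v)**2 = 4*v**2)
h = 686 (h = 7*98 = 686)
X = 12 (X = -6*(-2) = 12)
g(E, c) = (-83 + E)*(c + 4*c**2) (g(E, c) = (E - 83)*(c + 4*c**2) = (-83 + E)*(c + 4*c**2))
(24309 + 2566) + g(X, h) = (24309 + 2566) + 686*(-83 + 12 - 332*686 + 4*12*686) = 26875 + 686*(-83 + 12 - 227752 + 32928) = 26875 + 686*(-194895) = 26875 - 133697970 = -133671095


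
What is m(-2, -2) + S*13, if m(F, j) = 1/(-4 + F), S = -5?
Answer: -391/6 ≈ -65.167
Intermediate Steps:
m(-2, -2) + S*13 = 1/(-4 - 2) - 5*13 = 1/(-6) - 65 = -1/6 - 65 = -391/6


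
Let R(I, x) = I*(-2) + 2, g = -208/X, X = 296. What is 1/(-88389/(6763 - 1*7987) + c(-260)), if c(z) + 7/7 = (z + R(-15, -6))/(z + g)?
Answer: 655928/47284403 ≈ 0.013872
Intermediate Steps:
g = -26/37 (g = -208/296 = -208*1/296 = -26/37 ≈ -0.70270)
R(I, x) = 2 - 2*I (R(I, x) = -2*I + 2 = 2 - 2*I)
c(z) = -1 + (32 + z)/(-26/37 + z) (c(z) = -1 + (z + (2 - 2*(-15)))/(z - 26/37) = -1 + (z + (2 + 30))/(-26/37 + z) = -1 + (z + 32)/(-26/37 + z) = -1 + (32 + z)/(-26/37 + z))
1/(-88389/(6763 - 1*7987) + c(-260)) = 1/(-88389/(6763 - 1*7987) + 1210/(-26 + 37*(-260))) = 1/(-88389/(6763 - 7987) + 1210/(-26 - 9620)) = 1/(-88389/(-1224) + 1210/(-9646)) = 1/(-88389*(-1/1224) + 1210*(-1/9646)) = 1/(9821/136 - 605/4823) = 1/(47284403/655928) = 655928/47284403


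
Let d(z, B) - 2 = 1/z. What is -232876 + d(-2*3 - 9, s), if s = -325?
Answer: -3493111/15 ≈ -2.3287e+5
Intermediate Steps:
d(z, B) = 2 + 1/z
-232876 + d(-2*3 - 9, s) = -232876 + (2 + 1/(-2*3 - 9)) = -232876 + (2 + 1/(-6 - 9)) = -232876 + (2 + 1/(-15)) = -232876 + (2 - 1/15) = -232876 + 29/15 = -3493111/15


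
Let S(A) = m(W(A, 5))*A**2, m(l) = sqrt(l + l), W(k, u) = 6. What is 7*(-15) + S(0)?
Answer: -105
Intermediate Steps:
m(l) = sqrt(2)*sqrt(l) (m(l) = sqrt(2*l) = sqrt(2)*sqrt(l))
S(A) = 2*sqrt(3)*A**2 (S(A) = (sqrt(2)*sqrt(6))*A**2 = (2*sqrt(3))*A**2 = 2*sqrt(3)*A**2)
7*(-15) + S(0) = 7*(-15) + 2*sqrt(3)*0**2 = -105 + 2*sqrt(3)*0 = -105 + 0 = -105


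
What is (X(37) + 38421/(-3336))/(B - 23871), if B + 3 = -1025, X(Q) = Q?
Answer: -28337/27687688 ≈ -0.0010235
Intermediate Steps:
B = -1028 (B = -3 - 1025 = -1028)
(X(37) + 38421/(-3336))/(B - 23871) = (37 + 38421/(-3336))/(-1028 - 23871) = (37 + 38421*(-1/3336))/(-24899) = (37 - 12807/1112)*(-1/24899) = (28337/1112)*(-1/24899) = -28337/27687688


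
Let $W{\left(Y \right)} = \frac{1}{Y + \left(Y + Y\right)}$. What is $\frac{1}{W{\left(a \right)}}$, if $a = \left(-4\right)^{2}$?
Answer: $48$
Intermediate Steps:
$a = 16$
$W{\left(Y \right)} = \frac{1}{3 Y}$ ($W{\left(Y \right)} = \frac{1}{Y + 2 Y} = \frac{1}{3 Y}$)
$\frac{1}{W{\left(a \right)}} = \frac{1}{\frac{1}{3} \cdot \frac{1}{16}} = \frac{1}{\frac{1}{48}} = 48$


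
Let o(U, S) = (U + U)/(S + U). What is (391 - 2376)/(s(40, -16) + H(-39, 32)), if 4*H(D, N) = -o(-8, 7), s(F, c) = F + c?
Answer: -397/4 ≈ -99.250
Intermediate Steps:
o(U, S) = 2*U/(S + U) (o(U, S) = (2*U)/(S + U) = 2*U/(S + U))
H(D, N) = -4 (H(D, N) = (-2*(-8)/(7 - 8))/4 = (-2*(-8)/(-1))/4 = (-2*(-8)*(-1))/4 = (-1*16)/4 = (¼)*(-16) = -4)
(391 - 2376)/(s(40, -16) + H(-39, 32)) = (391 - 2376)/((40 - 16) - 4) = -1985/(24 - 4) = -1985/20 = -1985*1/20 = -397/4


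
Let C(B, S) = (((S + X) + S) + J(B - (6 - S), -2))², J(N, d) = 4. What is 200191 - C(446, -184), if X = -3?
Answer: 65502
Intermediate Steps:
C(B, S) = (1 + 2*S)² (C(B, S) = (((S - 3) + S) + 4)² = (((-3 + S) + S) + 4)² = ((-3 + 2*S) + 4)² = (1 + 2*S)²)
200191 - C(446, -184) = 200191 - (1 + 2*(-184))² = 200191 - (1 - 368)² = 200191 - 1*(-367)² = 200191 - 1*134689 = 200191 - 134689 = 65502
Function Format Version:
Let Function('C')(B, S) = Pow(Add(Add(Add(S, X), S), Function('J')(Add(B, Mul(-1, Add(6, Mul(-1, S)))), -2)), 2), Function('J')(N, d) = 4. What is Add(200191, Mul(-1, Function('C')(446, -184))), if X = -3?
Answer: 65502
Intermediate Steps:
Function('C')(B, S) = Pow(Add(1, Mul(2, S)), 2) (Function('C')(B, S) = Pow(Add(Add(Add(S, -3), S), 4), 2) = Pow(Add(Add(Add(-3, S), S), 4), 2) = Pow(Add(Add(-3, Mul(2, S)), 4), 2) = Pow(Add(1, Mul(2, S)), 2))
Add(200191, Mul(-1, Function('C')(446, -184))) = Add(200191, Mul(-1, Pow(Add(1, Mul(2, -184)), 2))) = Add(200191, Mul(-1, Pow(Add(1, -368), 2))) = Add(200191, Mul(-1, Pow(-367, 2))) = Add(200191, Mul(-1, 134689)) = Add(200191, -134689) = 65502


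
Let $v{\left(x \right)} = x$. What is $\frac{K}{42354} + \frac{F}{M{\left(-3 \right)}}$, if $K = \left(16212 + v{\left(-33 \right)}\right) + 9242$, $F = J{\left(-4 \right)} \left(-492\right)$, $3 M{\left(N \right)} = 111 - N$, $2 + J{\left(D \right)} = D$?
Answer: $\frac{62997503}{804726} \approx 78.284$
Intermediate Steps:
$J{\left(D \right)} = -2 + D$
$M{\left(N \right)} = 37 - \frac{N}{3}$ ($M{\left(N \right)} = \frac{111 - N}{3} = 37 - \frac{N}{3}$)
$F = 2952$ ($F = \left(-2 - 4\right) \left(-492\right) = \left(-6\right) \left(-492\right) = 2952$)
$K = 25421$ ($K = \left(16212 - 33\right) + 9242 = 16179 + 9242 = 25421$)
$\frac{K}{42354} + \frac{F}{M{\left(-3 \right)}} = \frac{25421}{42354} + \frac{2952}{37 - -1} = 25421 \cdot \frac{1}{42354} + \frac{2952}{37 + 1} = \frac{25421}{42354} + \frac{2952}{38} = \frac{25421}{42354} + 2952 \cdot \frac{1}{38} = \frac{25421}{42354} + \frac{1476}{19} = \frac{62997503}{804726}$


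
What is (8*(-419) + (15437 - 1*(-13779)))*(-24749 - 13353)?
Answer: -985470128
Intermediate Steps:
(8*(-419) + (15437 - 1*(-13779)))*(-24749 - 13353) = (-3352 + (15437 + 13779))*(-38102) = (-3352 + 29216)*(-38102) = 25864*(-38102) = -985470128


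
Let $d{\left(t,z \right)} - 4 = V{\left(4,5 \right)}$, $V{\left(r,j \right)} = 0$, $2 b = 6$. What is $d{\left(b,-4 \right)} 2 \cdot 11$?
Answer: $88$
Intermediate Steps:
$b = 3$ ($b = \frac{1}{2} \cdot 6 = 3$)
$d{\left(t,z \right)} = 4$ ($d{\left(t,z \right)} = 4 + 0 = 4$)
$d{\left(b,-4 \right)} 2 \cdot 11 = 4 \cdot 2 \cdot 11 = 8 \cdot 11 = 88$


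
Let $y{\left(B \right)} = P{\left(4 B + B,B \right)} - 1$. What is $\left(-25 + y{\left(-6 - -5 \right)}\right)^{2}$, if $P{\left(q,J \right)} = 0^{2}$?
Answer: $676$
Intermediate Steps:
$P{\left(q,J \right)} = 0$
$y{\left(B \right)} = -1$ ($y{\left(B \right)} = 0 - 1 = -1$)
$\left(-25 + y{\left(-6 - -5 \right)}\right)^{2} = \left(-25 - 1\right)^{2} = \left(-26\right)^{2} = 676$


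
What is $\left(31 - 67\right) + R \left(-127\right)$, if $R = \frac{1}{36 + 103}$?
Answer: $- \frac{5131}{139} \approx -36.914$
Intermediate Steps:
$R = \frac{1}{139} \approx 0.0071942$
$\left(31 - 67\right) + R \left(-127\right) = \left(31 - 67\right) + \frac{1}{139} \left(-127\right) = \left(31 - 67\right) - \frac{127}{139} = -36 - \frac{127}{139} = - \frac{5131}{139}$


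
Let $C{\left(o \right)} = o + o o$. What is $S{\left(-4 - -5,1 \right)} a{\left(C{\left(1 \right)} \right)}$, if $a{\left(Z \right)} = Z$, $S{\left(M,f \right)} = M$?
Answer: $2$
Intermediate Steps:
$C{\left(o \right)} = o + o^{2}$
$S{\left(-4 - -5,1 \right)} a{\left(C{\left(1 \right)} \right)} = \left(-4 - -5\right) 1 \left(1 + 1\right) = \left(-4 + 5\right) 1 \cdot 2 = 1 \cdot 2 = 2$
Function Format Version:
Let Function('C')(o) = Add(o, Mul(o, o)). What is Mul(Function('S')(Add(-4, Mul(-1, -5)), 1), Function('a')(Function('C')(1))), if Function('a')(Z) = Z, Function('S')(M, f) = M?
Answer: 2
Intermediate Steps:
Function('C')(o) = Add(o, Pow(o, 2))
Mul(Function('S')(Add(-4, Mul(-1, -5)), 1), Function('a')(Function('C')(1))) = Mul(Add(-4, Mul(-1, -5)), Mul(1, Add(1, 1))) = Mul(Add(-4, 5), Mul(1, 2)) = Mul(1, 2) = 2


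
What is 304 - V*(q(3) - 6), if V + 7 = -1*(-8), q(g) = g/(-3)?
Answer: 311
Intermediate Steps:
q(g) = -g/3 (q(g) = g*(-⅓) = -g/3)
V = 1 (V = -7 - 1*(-8) = -7 + 8 = 1)
304 - V*(q(3) - 6) = 304 - (-⅓*3 - 6) = 304 - (-1 - 6) = 304 - (-7) = 304 - 1*(-7) = 304 + 7 = 311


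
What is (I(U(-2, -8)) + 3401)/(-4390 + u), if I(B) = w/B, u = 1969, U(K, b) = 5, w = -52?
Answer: -5651/4035 ≈ -1.4005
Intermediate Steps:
I(B) = -52/B
(I(U(-2, -8)) + 3401)/(-4390 + u) = (-52/5 + 3401)/(-4390 + 1969) = (-52*1/5 + 3401)/(-2421) = (-52/5 + 3401)*(-1/2421) = (16953/5)*(-1/2421) = -5651/4035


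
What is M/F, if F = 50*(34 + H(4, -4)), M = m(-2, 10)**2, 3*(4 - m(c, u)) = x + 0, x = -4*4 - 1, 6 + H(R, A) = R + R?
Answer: 841/16200 ≈ 0.051914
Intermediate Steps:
H(R, A) = -6 + 2*R (H(R, A) = -6 + (R + R) = -6 + 2*R)
x = -17 (x = -16 - 1 = -17)
m(c, u) = 29/3 (m(c, u) = 4 - (-17 + 0)/3 = 4 - 1/3*(-17) = 4 + 17/3 = 29/3)
M = 841/9 (M = (29/3)**2 = 841/9 ≈ 93.444)
F = 1800 (F = 50*(34 + (-6 + 2*4)) = 50*(34 + (-6 + 8)) = 50*(34 + 2) = 50*36 = 1800)
M/F = (841/9)/1800 = (841/9)*(1/1800) = 841/16200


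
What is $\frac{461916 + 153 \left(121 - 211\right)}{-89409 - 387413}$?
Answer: $- \frac{224073}{238411} \approx -0.93986$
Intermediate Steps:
$\frac{461916 + 153 \left(121 - 211\right)}{-89409 - 387413} = \frac{461916 + 153 \left(-90\right)}{-476822} = \left(461916 - 13770\right) \left(- \frac{1}{476822}\right) = 448146 \left(- \frac{1}{476822}\right) = - \frac{224073}{238411}$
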